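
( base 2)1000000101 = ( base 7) 1336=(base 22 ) 11b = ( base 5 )4032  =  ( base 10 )517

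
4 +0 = 4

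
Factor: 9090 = 2^1* 3^2*5^1*101^1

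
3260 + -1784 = 1476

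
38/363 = 38/363 = 0.10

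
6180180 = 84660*73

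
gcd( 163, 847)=1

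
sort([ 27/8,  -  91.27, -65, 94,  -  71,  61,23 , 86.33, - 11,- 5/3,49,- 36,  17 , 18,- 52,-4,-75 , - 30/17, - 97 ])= [ - 97,-91.27,-75, - 71, - 65 ,-52,-36,-11,-4,- 30/17 , - 5/3, 27/8,17 , 18,23,49,61, 86.33, 94 ]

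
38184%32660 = 5524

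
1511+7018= 8529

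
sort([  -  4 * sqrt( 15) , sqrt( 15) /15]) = [ - 4*sqrt(15),sqrt(15)/15 ]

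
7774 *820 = 6374680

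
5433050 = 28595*190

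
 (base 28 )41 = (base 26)49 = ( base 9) 135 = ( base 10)113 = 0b1110001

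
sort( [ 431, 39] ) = [ 39,431]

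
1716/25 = 68+16/25=68.64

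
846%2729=846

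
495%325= 170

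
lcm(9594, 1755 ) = 143910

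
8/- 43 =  -1+35/43 = -  0.19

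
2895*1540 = 4458300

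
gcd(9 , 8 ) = 1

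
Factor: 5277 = 3^1 * 1759^1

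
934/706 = 467/353 = 1.32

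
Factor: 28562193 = 3^3 * 11^1 * 17^1*5657^1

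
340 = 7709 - 7369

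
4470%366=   78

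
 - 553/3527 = -553/3527 = -  0.16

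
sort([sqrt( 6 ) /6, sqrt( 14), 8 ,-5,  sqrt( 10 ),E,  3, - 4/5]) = [-5, - 4/5,sqrt( 6)/6,E,  3,sqrt( 10), sqrt(14),  8] 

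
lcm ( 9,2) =18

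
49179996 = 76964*639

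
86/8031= 86/8031 = 0.01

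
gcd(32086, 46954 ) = 2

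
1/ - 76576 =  - 1 + 76575/76576 = - 0.00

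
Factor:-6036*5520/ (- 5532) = 2776560/461 = 2^4*3^1*5^1 * 23^1  *  461^( - 1 )*503^1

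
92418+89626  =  182044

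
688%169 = 12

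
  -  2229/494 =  - 5 + 241/494 = - 4.51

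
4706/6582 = 2353/3291= 0.71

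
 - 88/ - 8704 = 11/1088= 0.01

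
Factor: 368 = 2^4*23^1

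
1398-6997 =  - 5599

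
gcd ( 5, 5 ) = 5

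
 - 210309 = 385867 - 596176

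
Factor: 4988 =2^2*29^1*43^1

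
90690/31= 2925 + 15/31 = 2925.48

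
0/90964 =0 = 0.00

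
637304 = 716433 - 79129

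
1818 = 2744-926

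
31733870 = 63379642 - 31645772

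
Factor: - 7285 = -5^1 *31^1*47^1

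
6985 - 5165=1820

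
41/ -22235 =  -1 + 22194/22235 = - 0.00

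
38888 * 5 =194440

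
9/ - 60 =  -1 + 17/20 = - 0.15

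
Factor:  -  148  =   - 2^2*37^1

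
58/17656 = 29/8828=0.00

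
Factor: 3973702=2^1*97^1*20483^1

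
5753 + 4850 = 10603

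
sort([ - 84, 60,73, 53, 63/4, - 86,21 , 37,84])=[ - 86, - 84,63/4,21, 37,53,60, 73,84] 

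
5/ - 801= - 1+796/801 = - 0.01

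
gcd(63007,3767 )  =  1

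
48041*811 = 38961251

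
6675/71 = 94+1/71  =  94.01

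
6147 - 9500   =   - 3353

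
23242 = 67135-43893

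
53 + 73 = 126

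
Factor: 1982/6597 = 2^1*3^(-2)*733^(  -  1)*991^1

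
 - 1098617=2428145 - 3526762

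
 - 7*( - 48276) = 337932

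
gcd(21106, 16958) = 122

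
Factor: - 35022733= - 41^1*854213^1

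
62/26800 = 31/13400=0.00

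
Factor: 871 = 13^1 * 67^1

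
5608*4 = 22432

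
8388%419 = 8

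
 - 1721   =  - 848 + - 873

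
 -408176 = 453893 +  - 862069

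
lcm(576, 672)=4032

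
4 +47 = 51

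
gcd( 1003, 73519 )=1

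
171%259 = 171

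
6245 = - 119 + 6364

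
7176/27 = 2392/9 = 265.78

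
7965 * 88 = 700920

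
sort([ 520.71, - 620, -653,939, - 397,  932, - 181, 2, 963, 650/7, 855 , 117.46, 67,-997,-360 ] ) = [ - 997, - 653, -620, - 397, - 360 , - 181, 2,  67,650/7, 117.46,  520.71 , 855,932,939, 963] 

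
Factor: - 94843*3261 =-3^1*7^1 *17^1 * 797^1 * 1087^1 = -  309283023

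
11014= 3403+7611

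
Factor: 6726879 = 3^2 * 23^1*32497^1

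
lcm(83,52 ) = 4316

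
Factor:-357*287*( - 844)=86475396 = 2^2 * 3^1 * 7^2*17^1*41^1 * 211^1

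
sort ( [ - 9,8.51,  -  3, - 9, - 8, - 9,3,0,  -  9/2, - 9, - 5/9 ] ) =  [ - 9, - 9, - 9, - 9, - 8, -9/2,-3, - 5/9, 0, 3,8.51 ]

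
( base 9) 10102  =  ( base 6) 50432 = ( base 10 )6644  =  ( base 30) 7be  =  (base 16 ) 19f4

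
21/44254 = 3/6322= 0.00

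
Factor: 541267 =541267^1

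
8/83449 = 8/83449 = 0.00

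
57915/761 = 76 + 79/761 = 76.10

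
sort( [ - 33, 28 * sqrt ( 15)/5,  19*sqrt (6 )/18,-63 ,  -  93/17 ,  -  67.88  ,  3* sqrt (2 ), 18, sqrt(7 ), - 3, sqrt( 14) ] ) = [ - 67.88,-63, - 33,  -  93/17 , -3, 19 * sqrt( 6 )/18,sqrt ( 7), sqrt(14 ), 3*sqrt(2), 18, 28*sqrt(15) /5]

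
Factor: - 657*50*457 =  - 2^1*3^2*5^2*73^1*457^1= -15012450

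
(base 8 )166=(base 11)A8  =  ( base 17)6g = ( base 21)5d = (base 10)118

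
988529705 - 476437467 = 512092238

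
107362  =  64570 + 42792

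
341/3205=341/3205= 0.11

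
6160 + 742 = 6902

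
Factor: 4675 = 5^2*11^1*17^1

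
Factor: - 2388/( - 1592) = 2^( - 1)*3^1=   3/2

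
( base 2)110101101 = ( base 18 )15f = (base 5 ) 3204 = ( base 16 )1AD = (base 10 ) 429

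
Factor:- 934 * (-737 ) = 2^1*11^1 *67^1*467^1 = 688358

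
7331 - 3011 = 4320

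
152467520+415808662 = 568276182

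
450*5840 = 2628000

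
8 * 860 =6880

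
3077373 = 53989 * 57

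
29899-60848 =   -  30949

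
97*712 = 69064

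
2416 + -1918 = 498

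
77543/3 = 77543/3 = 25847.67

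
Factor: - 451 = -11^1*41^1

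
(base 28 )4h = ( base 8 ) 201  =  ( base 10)129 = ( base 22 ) 5J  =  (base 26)4p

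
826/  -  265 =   -  826/265= - 3.12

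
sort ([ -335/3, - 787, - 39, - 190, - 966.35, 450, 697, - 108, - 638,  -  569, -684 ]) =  [ - 966.35, - 787, - 684, - 638, - 569,  -  190, - 335/3,  -  108,-39, 450, 697]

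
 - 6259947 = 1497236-7757183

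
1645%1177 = 468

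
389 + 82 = 471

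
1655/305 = 331/61=5.43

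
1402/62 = 22+19/31=22.61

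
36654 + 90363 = 127017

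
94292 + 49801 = 144093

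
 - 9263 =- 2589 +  - 6674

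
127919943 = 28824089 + 99095854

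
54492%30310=24182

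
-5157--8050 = 2893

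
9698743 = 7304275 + 2394468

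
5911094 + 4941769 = 10852863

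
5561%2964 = 2597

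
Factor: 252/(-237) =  - 2^2*3^1*7^1 * 79^( - 1) = - 84/79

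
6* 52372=314232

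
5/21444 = 5/21444 = 0.00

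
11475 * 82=940950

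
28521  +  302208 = 330729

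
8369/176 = 47 + 97/176 = 47.55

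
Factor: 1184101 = 17^1*69653^1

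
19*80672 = 1532768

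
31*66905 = 2074055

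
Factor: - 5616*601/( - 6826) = 1687608/3413 = 2^3 * 3^3*13^1 * 601^1*3413^(-1)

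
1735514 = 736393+999121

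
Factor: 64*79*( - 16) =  - 80896 = -  2^10*79^1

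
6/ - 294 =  - 1/49= - 0.02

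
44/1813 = 44/1813=0.02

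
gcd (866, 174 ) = 2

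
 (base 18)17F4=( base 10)8374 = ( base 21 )ikg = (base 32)85m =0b10000010110110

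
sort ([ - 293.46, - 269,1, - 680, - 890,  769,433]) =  [ - 890, - 680, - 293.46, - 269,1, 433,769]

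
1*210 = 210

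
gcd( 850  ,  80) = 10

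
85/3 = 85/3 = 28.33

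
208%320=208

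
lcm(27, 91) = 2457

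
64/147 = 64/147 = 0.44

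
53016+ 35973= 88989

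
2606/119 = 21  +  107/119 = 21.90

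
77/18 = 77/18 = 4.28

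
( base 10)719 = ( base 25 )13J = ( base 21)1D5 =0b1011001111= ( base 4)23033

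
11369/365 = 31 + 54/365 = 31.15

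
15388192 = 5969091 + 9419101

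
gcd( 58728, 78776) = 8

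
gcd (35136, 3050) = 122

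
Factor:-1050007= - 7^1*150001^1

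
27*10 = 270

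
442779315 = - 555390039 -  - 998169354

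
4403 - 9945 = - 5542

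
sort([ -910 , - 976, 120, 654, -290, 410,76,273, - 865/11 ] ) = [ - 976, - 910 ,-290,-865/11,76, 120, 273,410,654]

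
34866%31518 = 3348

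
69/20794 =69/20794 = 0.00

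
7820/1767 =4 + 752/1767 = 4.43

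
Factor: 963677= 11^1 * 13^1 * 23^1*293^1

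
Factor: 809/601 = 601^( - 1 )*809^1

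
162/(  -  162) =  - 1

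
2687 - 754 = 1933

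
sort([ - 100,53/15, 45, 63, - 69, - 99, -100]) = [-100 , - 100, - 99, - 69,53/15,45, 63 ] 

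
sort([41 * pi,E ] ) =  [E, 41*pi]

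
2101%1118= 983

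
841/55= 841/55 = 15.29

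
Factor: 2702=2^1*7^1*193^1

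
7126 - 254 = 6872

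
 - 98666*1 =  - 98666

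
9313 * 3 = 27939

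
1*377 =377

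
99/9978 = 33/3326 = 0.01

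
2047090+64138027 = 66185117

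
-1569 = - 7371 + 5802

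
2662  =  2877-215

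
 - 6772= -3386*2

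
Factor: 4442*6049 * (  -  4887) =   -  131312018646 =-2^1*3^3*23^1 * 181^1*263^1*2221^1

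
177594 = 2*88797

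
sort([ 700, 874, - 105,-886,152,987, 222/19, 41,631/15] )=[ - 886, - 105,222/19,  41,631/15, 152,700,874,987]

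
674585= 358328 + 316257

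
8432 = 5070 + 3362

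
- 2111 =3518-5629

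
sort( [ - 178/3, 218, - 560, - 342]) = [  -  560,-342 , - 178/3, 218]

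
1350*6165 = 8322750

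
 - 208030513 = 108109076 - 316139589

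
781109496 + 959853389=1740962885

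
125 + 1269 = 1394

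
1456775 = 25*58271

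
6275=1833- - 4442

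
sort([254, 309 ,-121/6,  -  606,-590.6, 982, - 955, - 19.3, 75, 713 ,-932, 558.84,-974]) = [ - 974,-955, - 932, - 606,-590.6, - 121/6,  -  19.3, 75, 254, 309, 558.84, 713, 982]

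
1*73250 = 73250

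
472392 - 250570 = 221822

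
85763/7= 85763/7 = 12251.86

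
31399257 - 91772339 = - 60373082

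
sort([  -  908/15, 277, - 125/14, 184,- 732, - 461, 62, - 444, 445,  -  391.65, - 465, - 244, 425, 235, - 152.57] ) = [ - 732, - 465, - 461 , - 444,-391.65,-244, - 152.57, - 908/15,-125/14, 62, 184  ,  235,  277, 425,445]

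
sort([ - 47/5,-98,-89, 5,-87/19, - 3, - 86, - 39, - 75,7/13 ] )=[ - 98, - 89, - 86,-75, - 39, - 47/5, - 87/19, - 3,7/13,5 ] 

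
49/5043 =49/5043 = 0.01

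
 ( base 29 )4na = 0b111111001001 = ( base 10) 4041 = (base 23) 7EG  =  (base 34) 3GT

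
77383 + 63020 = 140403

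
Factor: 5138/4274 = 7^1*367^1*2137^(-1 ) = 2569/2137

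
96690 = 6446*15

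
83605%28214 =27177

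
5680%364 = 220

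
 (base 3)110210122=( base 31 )9m1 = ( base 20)136c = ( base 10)9332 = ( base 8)22164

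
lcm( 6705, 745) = 6705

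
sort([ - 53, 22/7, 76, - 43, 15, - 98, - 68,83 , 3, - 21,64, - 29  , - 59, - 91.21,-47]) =[ - 98, - 91.21,-68,-59, - 53, - 47,-43 ,-29 , - 21,3,  22/7,15,64,76, 83] 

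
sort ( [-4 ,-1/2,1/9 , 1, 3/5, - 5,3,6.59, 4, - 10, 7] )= [ - 10, - 5,-4,-1/2, 1/9, 3/5,  1,  3, 4,  6.59,7]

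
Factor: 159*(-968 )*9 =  - 2^3*3^3*11^2 * 53^1= -1385208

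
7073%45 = 8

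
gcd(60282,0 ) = 60282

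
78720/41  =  1920 = 1920.00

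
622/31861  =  622/31861 = 0.02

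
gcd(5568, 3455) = 1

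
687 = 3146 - 2459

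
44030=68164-24134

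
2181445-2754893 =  - 573448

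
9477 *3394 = 32164938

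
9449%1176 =41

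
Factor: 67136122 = 2^1*149^1*225289^1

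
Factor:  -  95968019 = - 7^2*1958531^1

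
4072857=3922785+150072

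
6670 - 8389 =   -  1719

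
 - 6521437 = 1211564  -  7733001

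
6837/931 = 6837/931 = 7.34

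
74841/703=3939/37  =  106.46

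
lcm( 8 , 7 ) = 56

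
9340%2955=475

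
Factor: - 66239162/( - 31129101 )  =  2^1*3^( - 2 )*11^1*173^ (- 1) * 19993^( -1)*3010871^1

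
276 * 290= 80040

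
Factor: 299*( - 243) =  - 3^5*13^1*23^1 = - 72657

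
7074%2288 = 210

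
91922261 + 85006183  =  176928444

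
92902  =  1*92902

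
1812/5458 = 906/2729 = 0.33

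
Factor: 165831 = 3^1 * 167^1*331^1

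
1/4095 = 1/4095 = 0.00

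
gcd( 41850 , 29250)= 450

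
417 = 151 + 266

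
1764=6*294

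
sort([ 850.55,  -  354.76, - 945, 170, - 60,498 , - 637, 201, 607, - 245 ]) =[  -  945,-637 ,-354.76, - 245, - 60,  170,201, 498,607, 850.55]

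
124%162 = 124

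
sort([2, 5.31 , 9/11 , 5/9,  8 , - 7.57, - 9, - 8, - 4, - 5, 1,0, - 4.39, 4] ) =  [ - 9,  -  8, - 7.57, - 5,-4.39, - 4, 0, 5/9, 9/11,1,2,4, 5.31,8] 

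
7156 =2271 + 4885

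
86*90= 7740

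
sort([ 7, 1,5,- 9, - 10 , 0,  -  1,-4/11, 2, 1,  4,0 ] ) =[ - 10 , -9, - 1,  -  4/11,0, 0, 1 , 1,2, 4, 5,7 ]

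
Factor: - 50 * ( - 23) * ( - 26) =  - 29900= - 2^2 * 5^2 * 13^1*23^1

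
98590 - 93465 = 5125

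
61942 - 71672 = - 9730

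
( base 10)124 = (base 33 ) 3P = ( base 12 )A4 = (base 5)444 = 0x7C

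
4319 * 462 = 1995378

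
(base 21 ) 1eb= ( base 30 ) oq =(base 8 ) 1352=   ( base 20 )1H6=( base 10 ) 746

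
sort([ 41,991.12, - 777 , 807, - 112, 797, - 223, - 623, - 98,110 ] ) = [ - 777,  -  623, - 223, - 112, - 98, 41,  110,  797,807,  991.12 ]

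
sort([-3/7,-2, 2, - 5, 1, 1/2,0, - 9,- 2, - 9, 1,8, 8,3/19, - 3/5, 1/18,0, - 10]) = [ - 10, - 9, - 9, -5,-2, - 2,-3/5, - 3/7,0, 0, 1/18, 3/19, 1/2, 1,1 , 2, 8,  8]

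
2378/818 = 2 + 371/409 = 2.91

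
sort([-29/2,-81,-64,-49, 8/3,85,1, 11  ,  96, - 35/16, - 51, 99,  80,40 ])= [-81,-64,-51, - 49,-29/2, - 35/16,1,8/3, 11,  40, 80,85,96,99 ]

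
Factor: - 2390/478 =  - 5^1 = -5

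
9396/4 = 2349 = 2349.00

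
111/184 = 111/184  =  0.60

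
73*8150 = 594950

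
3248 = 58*56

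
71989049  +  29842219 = 101831268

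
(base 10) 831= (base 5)11311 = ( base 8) 1477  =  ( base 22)1FH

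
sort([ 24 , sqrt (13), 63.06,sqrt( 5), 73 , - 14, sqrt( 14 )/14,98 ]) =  [ - 14, sqrt( 14 )/14, sqrt( 5),  sqrt(13 ),24,  63.06,73, 98]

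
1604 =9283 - 7679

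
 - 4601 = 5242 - 9843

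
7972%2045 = 1837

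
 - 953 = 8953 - 9906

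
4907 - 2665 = 2242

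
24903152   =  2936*8482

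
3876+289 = 4165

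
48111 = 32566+15545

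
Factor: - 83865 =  - 3^1*5^1*5591^1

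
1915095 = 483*3965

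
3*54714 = 164142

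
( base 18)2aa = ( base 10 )838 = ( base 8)1506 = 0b1101000110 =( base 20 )21i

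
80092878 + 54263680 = 134356558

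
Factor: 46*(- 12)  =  -552 = - 2^3*3^1*23^1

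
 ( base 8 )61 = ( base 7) 100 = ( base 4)301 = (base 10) 49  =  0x31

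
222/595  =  222/595 = 0.37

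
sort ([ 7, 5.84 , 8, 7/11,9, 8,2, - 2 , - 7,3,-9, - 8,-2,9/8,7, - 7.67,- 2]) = [ - 9,-8, - 7.67, - 7, - 2, - 2, - 2,7/11,9/8 , 2, 3,5.84 , 7,7,8,8,9]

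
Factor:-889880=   -  2^3*5^1*22247^1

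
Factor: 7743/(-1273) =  -3^1*19^( - 1)*29^1*67^ (  -  1 )*89^1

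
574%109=29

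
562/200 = 2 + 81/100  =  2.81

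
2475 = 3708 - 1233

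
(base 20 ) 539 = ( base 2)100000010101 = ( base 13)C32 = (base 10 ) 2069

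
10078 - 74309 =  - 64231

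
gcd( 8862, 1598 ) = 2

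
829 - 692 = 137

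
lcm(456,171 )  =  1368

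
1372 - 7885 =-6513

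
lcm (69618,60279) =4942878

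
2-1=1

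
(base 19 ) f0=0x11d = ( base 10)285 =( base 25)BA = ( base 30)9f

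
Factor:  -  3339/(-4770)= 7/10 = 2^( - 1)*5^( - 1)*7^1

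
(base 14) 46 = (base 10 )62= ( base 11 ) 57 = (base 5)222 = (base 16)3e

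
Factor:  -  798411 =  - 3^1*266137^1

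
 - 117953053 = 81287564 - 199240617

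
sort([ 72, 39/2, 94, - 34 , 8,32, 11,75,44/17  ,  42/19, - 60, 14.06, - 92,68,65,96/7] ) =[ - 92, - 60, - 34,42/19,  44/17,8,11, 96/7,14.06,39/2,32,65, 68,72 , 75, 94 ]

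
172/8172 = 43/2043 = 0.02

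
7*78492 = 549444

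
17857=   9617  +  8240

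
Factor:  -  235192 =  - 2^3*29399^1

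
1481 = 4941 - 3460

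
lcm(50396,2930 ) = 251980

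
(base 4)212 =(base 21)1h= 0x26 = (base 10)38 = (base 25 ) 1d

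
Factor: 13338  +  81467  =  94805 = 5^1*67^1 *283^1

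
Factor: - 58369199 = -7^1*29^1*41^1*7013^1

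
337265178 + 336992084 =674257262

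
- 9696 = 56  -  9752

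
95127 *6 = 570762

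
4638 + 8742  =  13380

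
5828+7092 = 12920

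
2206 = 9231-7025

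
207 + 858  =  1065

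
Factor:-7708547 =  - 7^1*11^2*19^1*479^1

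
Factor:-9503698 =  - 2^1*4751849^1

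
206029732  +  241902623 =447932355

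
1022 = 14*73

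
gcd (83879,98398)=1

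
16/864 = 1/54=0.02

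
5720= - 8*(  -  715) 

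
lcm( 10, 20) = 20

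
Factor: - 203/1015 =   -  1/5 =- 5^( - 1) 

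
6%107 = 6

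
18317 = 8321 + 9996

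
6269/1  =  6269 = 6269.00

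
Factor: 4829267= 41^1 * 117787^1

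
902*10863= 9798426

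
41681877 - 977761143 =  - 936079266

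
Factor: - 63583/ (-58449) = 3^ ( - 1 )*13^1*67^1*73^1* 19483^( - 1 ) 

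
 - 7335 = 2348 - 9683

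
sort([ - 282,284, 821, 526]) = [-282,  284,526 , 821 ]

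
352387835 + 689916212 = 1042304047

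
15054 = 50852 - 35798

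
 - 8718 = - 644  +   -8074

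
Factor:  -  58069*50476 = -2931090844 = - 2^2*11^1*5279^1*12619^1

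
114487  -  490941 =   -  376454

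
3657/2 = 1828 + 1/2= 1828.50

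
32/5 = 32/5 = 6.40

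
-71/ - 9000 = 71/9000 = 0.01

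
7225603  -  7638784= - 413181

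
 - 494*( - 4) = 1976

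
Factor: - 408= - 2^3*3^1 * 17^1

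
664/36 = 18 + 4/9 =18.44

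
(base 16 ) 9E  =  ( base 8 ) 236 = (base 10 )158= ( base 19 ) 86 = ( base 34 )4M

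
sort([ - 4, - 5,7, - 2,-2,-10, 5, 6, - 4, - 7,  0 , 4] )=[ -10, - 7, - 5, - 4, - 4, - 2, - 2, 0,4, 5, 6,7 ] 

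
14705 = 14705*1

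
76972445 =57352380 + 19620065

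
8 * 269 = 2152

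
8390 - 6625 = 1765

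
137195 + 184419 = 321614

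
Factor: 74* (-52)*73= -2^3 * 13^1*37^1 * 73^1=- 280904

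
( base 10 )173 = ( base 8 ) 255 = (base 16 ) AD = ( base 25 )6N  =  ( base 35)4X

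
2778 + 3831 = 6609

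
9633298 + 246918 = 9880216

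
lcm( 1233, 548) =4932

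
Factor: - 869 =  - 11^1*79^1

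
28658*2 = 57316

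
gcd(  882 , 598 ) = 2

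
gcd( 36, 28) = 4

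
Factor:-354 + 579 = 3^2*5^2 = 225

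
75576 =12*6298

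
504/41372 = 126/10343  =  0.01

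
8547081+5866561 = 14413642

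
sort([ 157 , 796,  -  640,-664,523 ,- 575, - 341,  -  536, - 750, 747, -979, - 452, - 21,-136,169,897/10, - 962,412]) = [ - 979,-962,-750,-664, - 640,- 575, - 536,-452, - 341 ,-136, -21,897/10, 157, 169, 412,523, 747, 796] 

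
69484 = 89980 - 20496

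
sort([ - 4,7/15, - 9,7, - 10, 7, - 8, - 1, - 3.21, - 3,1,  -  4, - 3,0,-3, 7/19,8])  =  [ - 10, - 9, - 8 , - 4,  -  4, - 3.21, - 3, - 3,- 3,-1, 0, 7/19, 7/15,1,7, 7, 8] 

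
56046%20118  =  15810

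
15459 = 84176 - 68717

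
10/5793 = 10/5793 = 0.00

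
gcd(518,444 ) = 74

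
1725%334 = 55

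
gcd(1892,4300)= 172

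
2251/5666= 2251/5666  =  0.40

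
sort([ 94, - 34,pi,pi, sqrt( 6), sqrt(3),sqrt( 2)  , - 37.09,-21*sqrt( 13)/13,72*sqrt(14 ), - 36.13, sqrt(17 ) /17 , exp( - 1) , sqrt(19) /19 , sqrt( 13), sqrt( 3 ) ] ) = [ - 37.09,-36.13,  -  34, - 21 * sqrt( 13 ) /13,  sqrt ( 19) /19, sqrt (17 )/17, exp( -1 ), sqrt (2),sqrt( 3),sqrt(3),sqrt( 6), pi,pi, sqrt( 13), 94,  72*sqrt( 14)]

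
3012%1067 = 878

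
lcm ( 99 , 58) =5742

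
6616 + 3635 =10251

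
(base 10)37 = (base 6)101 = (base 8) 45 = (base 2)100101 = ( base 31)16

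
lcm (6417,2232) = 51336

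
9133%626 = 369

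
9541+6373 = 15914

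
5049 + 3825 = 8874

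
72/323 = 72/323 =0.22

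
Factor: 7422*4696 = 34853712 = 2^4*3^1*587^1*1237^1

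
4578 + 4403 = 8981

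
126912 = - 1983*( - 64)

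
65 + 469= 534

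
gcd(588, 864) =12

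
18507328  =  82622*224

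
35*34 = 1190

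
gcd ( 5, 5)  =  5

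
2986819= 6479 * 461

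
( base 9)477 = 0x18a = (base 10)394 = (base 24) GA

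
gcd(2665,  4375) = 5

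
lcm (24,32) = 96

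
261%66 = 63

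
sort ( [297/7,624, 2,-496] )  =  [ - 496, 2,  297/7, 624 ] 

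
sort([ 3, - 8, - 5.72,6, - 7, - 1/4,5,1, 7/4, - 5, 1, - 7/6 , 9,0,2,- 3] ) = [ - 8, -7, - 5.72, - 5,-3,  -  7/6, - 1/4, 0, 1,1, 7/4 , 2,  3,5,6, 9] 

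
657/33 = 219/11   =  19.91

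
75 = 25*3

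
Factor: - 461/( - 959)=7^(-1 )*137^( - 1)*461^1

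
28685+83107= 111792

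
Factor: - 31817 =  - 31817^1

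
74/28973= 74/28973 = 0.00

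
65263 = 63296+1967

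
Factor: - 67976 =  -2^3*29^1*293^1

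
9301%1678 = 911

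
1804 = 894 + 910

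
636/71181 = 212/23727= 0.01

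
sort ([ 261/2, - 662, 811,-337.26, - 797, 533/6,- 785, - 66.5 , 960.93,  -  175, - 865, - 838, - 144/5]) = [ - 865,-838, - 797, - 785, - 662, - 337.26, - 175, - 66.5, - 144/5 , 533/6, 261/2, 811,960.93 ] 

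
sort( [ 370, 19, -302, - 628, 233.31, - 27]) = [ - 628 , - 302,  -  27,19, 233.31, 370 ]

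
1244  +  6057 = 7301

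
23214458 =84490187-61275729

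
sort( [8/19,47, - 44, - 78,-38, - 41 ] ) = [-78, - 44, - 41, - 38,8/19,47 ]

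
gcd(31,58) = 1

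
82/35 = 82/35= 2.34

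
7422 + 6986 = 14408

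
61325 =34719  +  26606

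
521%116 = 57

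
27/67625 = 27/67625 =0.00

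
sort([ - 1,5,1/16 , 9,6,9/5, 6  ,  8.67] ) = [ - 1,  1/16, 9/5, 5,6,  6,8.67, 9 ] 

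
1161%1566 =1161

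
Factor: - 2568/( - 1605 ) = 8/5 = 2^3*5^( - 1)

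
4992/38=2496/19 = 131.37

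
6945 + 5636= 12581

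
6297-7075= - 778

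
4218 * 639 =2695302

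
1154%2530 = 1154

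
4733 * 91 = 430703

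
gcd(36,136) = 4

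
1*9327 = 9327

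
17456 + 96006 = 113462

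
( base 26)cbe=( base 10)8412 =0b10000011011100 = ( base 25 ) dbc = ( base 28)AKC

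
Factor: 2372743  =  2372743^1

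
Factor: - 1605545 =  - 5^1 *321109^1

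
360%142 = 76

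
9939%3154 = 477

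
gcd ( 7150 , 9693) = 1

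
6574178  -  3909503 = 2664675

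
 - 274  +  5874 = 5600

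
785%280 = 225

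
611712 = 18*33984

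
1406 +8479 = 9885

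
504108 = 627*804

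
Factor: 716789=716789^1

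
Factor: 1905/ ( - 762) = - 2^(  -  1 )*5^1 = -  5/2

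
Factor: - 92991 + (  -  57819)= - 150810 = - 2^1*3^1*5^1*11^1*457^1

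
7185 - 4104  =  3081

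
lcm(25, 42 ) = 1050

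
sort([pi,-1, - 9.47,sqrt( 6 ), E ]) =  [-9.47,  -  1, sqrt( 6),E, pi]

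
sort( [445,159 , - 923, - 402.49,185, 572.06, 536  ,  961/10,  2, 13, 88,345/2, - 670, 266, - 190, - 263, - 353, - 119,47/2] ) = [ - 923, - 670, - 402.49, - 353, - 263, - 190, - 119,  2,13,  47/2,88, 961/10, 159, 345/2,185, 266, 445, 536, 572.06]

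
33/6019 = 33/6019 = 0.01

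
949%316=1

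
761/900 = 761/900 =0.85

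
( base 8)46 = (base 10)38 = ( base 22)1G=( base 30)18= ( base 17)24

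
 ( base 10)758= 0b1011110110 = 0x2F6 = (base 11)62A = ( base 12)532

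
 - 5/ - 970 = 1/194 = 0.01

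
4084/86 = 47 + 21/43 = 47.49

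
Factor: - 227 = - 227^1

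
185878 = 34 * 5467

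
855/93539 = 855/93539 = 0.01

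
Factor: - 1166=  - 2^1 * 11^1 * 53^1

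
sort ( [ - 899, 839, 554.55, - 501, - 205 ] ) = [ - 899,-501,-205, 554.55, 839] 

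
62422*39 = 2434458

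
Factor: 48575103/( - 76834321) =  - 3^1*17^1*23^1*41411^1*76834321^( - 1)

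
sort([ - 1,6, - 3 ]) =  [ - 3, - 1,6] 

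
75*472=35400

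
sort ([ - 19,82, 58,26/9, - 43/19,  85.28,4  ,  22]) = [ - 19, - 43/19,26/9,  4, 22,58,82,85.28 ] 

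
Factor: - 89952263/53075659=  - 7^ (  -  1 )*13^( - 1 )*583249^ ( - 1)*89952263^1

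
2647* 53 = 140291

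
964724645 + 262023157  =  1226747802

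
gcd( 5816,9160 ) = 8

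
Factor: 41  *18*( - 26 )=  - 19188 = - 2^2*3^2*13^1*41^1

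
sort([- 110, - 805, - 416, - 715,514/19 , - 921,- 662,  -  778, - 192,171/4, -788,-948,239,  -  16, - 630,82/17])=[  -  948,- 921,  -  805, - 788, - 778, - 715, - 662, - 630,  -  416, - 192, - 110, - 16,82/17,514/19,  171/4,239]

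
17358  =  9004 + 8354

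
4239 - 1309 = 2930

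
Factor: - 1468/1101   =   - 2^2*3^( - 1 ) = - 4/3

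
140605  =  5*28121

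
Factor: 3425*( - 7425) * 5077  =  -129111283125= -3^3 * 5^4 * 11^1*137^1*5077^1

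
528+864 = 1392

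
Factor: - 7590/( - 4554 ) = 3^( - 1 )*5^1= 5/3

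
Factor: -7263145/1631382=  -  2^( - 1)*3^( - 1 )*5^1 * 31^1*47^1 * 997^1*271897^( - 1 ) 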